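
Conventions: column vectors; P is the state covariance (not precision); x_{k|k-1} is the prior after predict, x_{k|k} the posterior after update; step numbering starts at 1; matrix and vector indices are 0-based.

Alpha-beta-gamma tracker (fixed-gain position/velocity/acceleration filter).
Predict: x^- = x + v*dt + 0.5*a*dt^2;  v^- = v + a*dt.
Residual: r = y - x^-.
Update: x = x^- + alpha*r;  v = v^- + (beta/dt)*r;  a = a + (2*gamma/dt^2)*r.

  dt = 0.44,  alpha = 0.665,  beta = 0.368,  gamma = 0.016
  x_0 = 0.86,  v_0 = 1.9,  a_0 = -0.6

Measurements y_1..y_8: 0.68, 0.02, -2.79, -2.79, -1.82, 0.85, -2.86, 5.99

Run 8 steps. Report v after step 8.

v_post = 5.8201

step 1: x_pred=1.6379  r=-0.9579  x^+=1.0009  v^+=0.8348  a^+=-0.7583
step 2: x_pred=1.2948  r=-1.2748  x^+=0.4471  v^+=-0.5651  a^+=-0.9690
step 3: x_pred=0.1046  r=-2.8946  x^+=-1.8203  v^+=-3.4124  a^+=-1.4475
step 4: x_pred=-3.4619  r=0.6719  x^+=-3.0151  v^+=-3.4874  a^+=-1.3364
step 5: x_pred=-4.6789  r=2.8589  x^+=-2.7777  v^+=-1.6843  a^+=-0.8639
step 6: x_pred=-3.6025  r=4.4525  x^+=-0.6416  v^+=1.6594  a^+=-0.1280
step 7: x_pred=0.0762  r=-2.9362  x^+=-1.8764  v^+=-0.8526  a^+=-0.6133
step 8: x_pred=-2.3109  r=8.3009  x^+=3.2092  v^+=5.8201  a^+=0.7588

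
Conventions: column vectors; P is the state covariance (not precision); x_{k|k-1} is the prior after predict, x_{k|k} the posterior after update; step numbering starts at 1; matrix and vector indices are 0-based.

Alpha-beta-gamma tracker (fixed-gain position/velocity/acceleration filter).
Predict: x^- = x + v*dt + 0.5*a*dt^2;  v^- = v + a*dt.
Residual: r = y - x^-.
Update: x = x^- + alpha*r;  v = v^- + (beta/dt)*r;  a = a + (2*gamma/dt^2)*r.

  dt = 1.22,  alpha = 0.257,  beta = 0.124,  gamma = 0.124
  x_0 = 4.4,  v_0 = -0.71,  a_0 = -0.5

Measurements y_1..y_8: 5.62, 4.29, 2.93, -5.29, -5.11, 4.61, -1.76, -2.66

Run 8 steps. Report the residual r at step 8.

step 1: x_pred=3.1617  r=2.4583  x^+=3.7935  v^+=-1.0701  a^+=-0.0904
step 2: x_pred=2.4206  r=1.8694  x^+=2.9011  v^+=-0.9904  a^+=0.2211
step 3: x_pred=1.8573  r=1.0727  x^+=2.1330  v^+=-0.6117  a^+=0.3998
step 4: x_pred=1.6843  r=-6.9743  x^+=-0.1081  v^+=-0.8327  a^+=-0.7622
step 5: x_pred=-1.6913  r=-3.4187  x^+=-2.5699  v^+=-2.1102  a^+=-1.3319
step 6: x_pred=-6.1355  r=10.7455  x^+=-3.3739  v^+=-2.6429  a^+=0.4586
step 7: x_pred=-6.2570  r=4.4970  x^+=-5.1012  v^+=-1.6264  a^+=1.2079
step 8: x_pred=-6.1865  r=3.5265  x^+=-5.2802  v^+=0.2057  a^+=1.7955

resid = 3.5265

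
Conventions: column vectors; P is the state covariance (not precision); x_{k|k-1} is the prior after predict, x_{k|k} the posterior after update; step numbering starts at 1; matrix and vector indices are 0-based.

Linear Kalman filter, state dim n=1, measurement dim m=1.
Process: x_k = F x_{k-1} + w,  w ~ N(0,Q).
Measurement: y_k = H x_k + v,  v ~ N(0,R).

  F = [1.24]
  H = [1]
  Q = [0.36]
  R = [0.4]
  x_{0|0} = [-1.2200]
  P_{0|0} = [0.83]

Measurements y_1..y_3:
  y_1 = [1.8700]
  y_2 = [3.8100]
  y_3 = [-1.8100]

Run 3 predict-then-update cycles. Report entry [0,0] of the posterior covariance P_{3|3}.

step 1: x^-=[-1.5128]  P^-=[1.6362]  S=[2.0362]  K=[0.8036]  nu=[3.3828]  x^+=[1.2055]  P^+=[0.3214]
step 2: x^-=[1.4948]  P^-=[0.8542]  S=[1.2542]  K=[0.6811]  nu=[2.3152]  x^+=[3.0716]  P^+=[0.2724]
step 3: x^-=[3.8088]  P^-=[0.7789]  S=[1.1789]  K=[0.6607]  nu=[-5.6188]  x^+=[0.0965]  P^+=[0.2643]

P_post[0,0] = 0.2643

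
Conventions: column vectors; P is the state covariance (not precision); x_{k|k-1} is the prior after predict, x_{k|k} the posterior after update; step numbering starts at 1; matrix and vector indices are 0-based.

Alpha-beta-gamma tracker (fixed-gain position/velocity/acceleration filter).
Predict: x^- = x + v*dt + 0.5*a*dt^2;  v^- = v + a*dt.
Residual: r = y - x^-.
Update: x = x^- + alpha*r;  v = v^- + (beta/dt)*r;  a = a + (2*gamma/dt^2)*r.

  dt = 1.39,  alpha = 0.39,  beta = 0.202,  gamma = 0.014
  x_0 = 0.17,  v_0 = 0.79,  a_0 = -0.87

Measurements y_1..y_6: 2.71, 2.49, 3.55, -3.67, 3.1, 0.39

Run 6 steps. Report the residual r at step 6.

step 1: x_pred=0.4276  r=2.2824  x^+=1.3178  v^+=-0.0876  a^+=-0.8369
step 2: x_pred=0.3875  r=2.1025  x^+=1.2074  v^+=-0.9454  a^+=-0.8065
step 3: x_pred=-0.8857  r=4.4357  x^+=0.8442  v^+=-1.4217  a^+=-0.7422
step 4: x_pred=-1.8490  r=-1.8210  x^+=-2.5592  v^+=-2.7180  a^+=-0.7686
step 5: x_pred=-7.0797  r=10.1797  x^+=-3.1096  v^+=-2.3070  a^+=-0.6210
step 6: x_pred=-6.9162  r=7.3062  x^+=-4.0668  v^+=-2.1084  a^+=-0.5152

resid = 7.3062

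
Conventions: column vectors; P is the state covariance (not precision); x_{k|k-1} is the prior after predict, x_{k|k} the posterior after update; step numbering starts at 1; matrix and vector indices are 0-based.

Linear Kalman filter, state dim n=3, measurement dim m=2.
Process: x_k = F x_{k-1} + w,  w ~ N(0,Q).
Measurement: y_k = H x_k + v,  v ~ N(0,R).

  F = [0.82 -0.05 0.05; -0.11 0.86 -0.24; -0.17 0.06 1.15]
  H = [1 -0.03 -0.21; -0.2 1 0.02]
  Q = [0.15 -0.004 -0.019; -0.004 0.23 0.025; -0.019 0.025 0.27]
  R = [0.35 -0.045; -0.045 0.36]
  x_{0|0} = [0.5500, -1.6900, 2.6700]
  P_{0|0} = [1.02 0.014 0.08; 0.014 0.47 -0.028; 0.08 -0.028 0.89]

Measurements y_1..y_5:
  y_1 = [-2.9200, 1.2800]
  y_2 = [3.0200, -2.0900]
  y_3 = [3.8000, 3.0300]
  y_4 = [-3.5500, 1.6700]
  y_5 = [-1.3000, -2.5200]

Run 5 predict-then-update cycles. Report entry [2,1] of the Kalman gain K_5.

step 1: x^-=[0.6690, -2.1547, 2.8756]  P^-=[0.8448 -0.1347 -0.0343; -0.1347 0.6544 -0.2136; -0.0343 -0.2136 1.4428]  S=[1.2788 -0.3323; -0.3323 1.0943]  K=[0.6483 -0.0812; 0.0816 0.6434; -0.3268 -0.2618]  nu=[-3.0498, 3.5110]  x^+=[-1.5934, -0.1445, 2.9531]  P^+=[0.2651 -0.0087 0.1657; -0.0087 0.2277 -0.0721; 0.1657 -0.0721 1.2881]
step 2: x^-=[-1.1517, -0.6577, 3.6583]  P^-=[0.3467 -0.0968 0.1757; -0.0968 0.5160 -0.3970; 0.1757 -0.3970 1.9074]  S=[0.7083 -0.1408; -0.1408 0.9120]  K=[0.4189 -0.1137; 0.0764 0.5900; -0.3987 -0.4935]  nu=[4.9202, -1.7358]  x^+=[1.1068, -1.3061, 2.5534]  P^+=[0.1972 -0.0247 0.2201; -0.0247 0.2070 -0.1483; 0.2201 -0.1483 1.6281]
step 3: x^-=[1.1005, -1.8578, 2.6699]  P^-=[0.3080 -0.1205 0.2589; -0.1205 0.5568 -0.5696; 0.2589 -0.5696 2.3235]  S=[0.6523 -0.1183; -0.1183 0.9534]  K=[0.3690 -0.1398; 0.0832 0.6077; -0.4443 -0.6581]  nu=[3.2044, 5.0546]  x^+=[1.5765, 1.4802, -2.0804]  P^+=[0.1883 -0.0344 0.2567; -0.0344 0.2122 -0.2026; 0.2567 -0.2026 1.8510]
step 4: x^-=[1.1147, 1.5989, -2.5716]  P^-=[0.3067 -0.1399 0.3095; -0.1399 0.5995 -0.6856; 0.3095 -0.6856 2.5965]  S=[0.6415 -0.1123; -0.1123 0.9989]  K=[0.3561 -0.1552; 0.0877 0.6243; -0.4666 -0.7488]  nu=[-5.1568, 0.3455]  x^+=[-0.7753, 1.3622, -0.4242]  P^+=[0.1889 -0.0397 0.2782; -0.0397 0.2175 -0.2324; 0.2782 -0.2324 1.9753]
step 5: x^-=[-0.7251, 1.3586, -0.2743]  P^-=[0.3097 -0.1514 0.3380; -0.1514 0.6251 -0.7497; 0.3380 -0.7497 2.7485]  S=[0.6392 -0.1107; -0.1107 1.0264]  K=[0.3523 -0.1632; 0.0899 0.6336; -0.4765 -0.7941]  nu=[-0.5917, -4.0181]  x^+=[-0.2777, -1.2404, 3.1985]  P^+=[0.1903 -0.0424 0.2899; -0.0424 0.2205 -0.2473; 0.2899 -0.2473 2.0398]

K[2,1] = -0.7941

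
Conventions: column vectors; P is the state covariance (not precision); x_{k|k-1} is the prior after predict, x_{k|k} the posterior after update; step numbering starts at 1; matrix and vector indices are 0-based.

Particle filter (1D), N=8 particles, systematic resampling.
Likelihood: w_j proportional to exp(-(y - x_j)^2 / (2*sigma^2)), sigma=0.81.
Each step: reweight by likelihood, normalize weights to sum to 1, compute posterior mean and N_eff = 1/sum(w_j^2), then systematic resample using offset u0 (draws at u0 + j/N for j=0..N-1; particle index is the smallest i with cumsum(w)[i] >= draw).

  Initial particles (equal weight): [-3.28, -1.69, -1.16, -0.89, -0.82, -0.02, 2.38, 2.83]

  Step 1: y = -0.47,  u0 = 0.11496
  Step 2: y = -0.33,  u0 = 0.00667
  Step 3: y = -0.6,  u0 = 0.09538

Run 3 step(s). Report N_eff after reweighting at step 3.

step 1: w=[0.0007, 0.0878, 0.1899, 0.2386, 0.2486, 0.2339, 0.0006, 0.0001]  mean=-0.7901  Neff=4.6045  idx=[2, 2, 3, 3, 4, 4, 5, 5]
step 2: w=[0.0942, 0.0942, 0.1253, 0.1253, 0.1326, 0.1326, 0.1479, 0.1479]  mean=-0.6649  Neff=7.8083  idx=[0, 1, 2, 3, 4, 5, 6, 7]
step 3: w=[0.1137, 0.1137, 0.1354, 0.1354, 0.1392, 0.1392, 0.1117, 0.1117]  mean=-0.7375  Neff=7.9223  idx=[0, 1, 2, 3, 4, 5, 6, 7]

N_eff = 7.9223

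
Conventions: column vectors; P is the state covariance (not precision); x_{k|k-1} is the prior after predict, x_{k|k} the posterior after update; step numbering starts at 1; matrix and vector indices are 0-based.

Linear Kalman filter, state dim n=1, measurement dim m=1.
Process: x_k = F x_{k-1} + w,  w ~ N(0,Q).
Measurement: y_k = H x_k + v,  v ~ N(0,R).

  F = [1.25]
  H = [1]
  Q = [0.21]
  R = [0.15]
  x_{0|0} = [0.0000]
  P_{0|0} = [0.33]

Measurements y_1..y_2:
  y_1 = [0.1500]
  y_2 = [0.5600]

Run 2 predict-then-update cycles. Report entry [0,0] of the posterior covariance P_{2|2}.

P_post[0,0] = 0.1094

step 1: x^-=[0.0000]  P^-=[0.7256]  S=[0.8756]  K=[0.8287]  nu=[0.1500]  x^+=[0.1243]  P^+=[0.1243]
step 2: x^-=[0.1554]  P^-=[0.4042]  S=[0.5542]  K=[0.7294]  nu=[0.4046]  x^+=[0.4505]  P^+=[0.1094]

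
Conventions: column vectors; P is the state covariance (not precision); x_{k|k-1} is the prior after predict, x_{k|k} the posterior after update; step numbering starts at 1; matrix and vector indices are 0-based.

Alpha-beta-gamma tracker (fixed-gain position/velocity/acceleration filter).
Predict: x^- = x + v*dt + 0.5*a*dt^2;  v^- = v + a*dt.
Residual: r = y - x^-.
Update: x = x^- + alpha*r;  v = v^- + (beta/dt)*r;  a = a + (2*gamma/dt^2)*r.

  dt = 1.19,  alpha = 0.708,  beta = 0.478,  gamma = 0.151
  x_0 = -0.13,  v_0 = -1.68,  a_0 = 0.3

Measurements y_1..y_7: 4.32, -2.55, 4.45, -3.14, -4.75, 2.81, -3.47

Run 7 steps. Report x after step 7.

step 1: x_pred=-1.9168  r=6.2368  x^+=2.4989  v^+=1.1822  a^+=1.6301
step 2: x_pred=5.0598  r=-7.6098  x^+=-0.3279  v^+=0.0653  a^+=0.0072
step 3: x_pred=-0.2452  r=4.6952  x^+=3.0790  v^+=1.9598  a^+=1.0085
step 4: x_pred=6.1252  r=-9.2652  x^+=-0.4346  v^+=-0.5618  a^+=-0.9674
step 5: x_pred=-1.7881  r=-2.9619  x^+=-3.8851  v^+=-2.9028  a^+=-1.5991
step 6: x_pred=-8.4716  r=11.2816  x^+=-0.4842  v^+=-0.2741  a^+=0.8069
step 7: x_pred=-0.2391  r=-3.2309  x^+=-2.5266  v^+=-0.6117  a^+=0.1178

x_post = -2.5266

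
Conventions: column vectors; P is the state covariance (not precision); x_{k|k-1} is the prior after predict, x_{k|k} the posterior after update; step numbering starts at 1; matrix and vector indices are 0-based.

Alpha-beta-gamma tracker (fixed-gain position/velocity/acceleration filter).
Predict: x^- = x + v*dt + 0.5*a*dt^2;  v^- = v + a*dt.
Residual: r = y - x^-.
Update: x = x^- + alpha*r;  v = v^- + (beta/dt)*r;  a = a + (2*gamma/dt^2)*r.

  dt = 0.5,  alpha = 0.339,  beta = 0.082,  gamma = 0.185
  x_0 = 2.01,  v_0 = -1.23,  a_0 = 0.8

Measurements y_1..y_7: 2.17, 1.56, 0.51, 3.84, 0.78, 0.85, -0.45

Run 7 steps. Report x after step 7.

x_post = 1.4451

step 1: x_pred=1.4950  r=0.6750  x^+=1.7238  v^+=-0.7193  a^+=1.7990
step 2: x_pred=1.5890  r=-0.0290  x^+=1.5792  v^+=0.1754  a^+=1.7560
step 3: x_pred=1.8864  r=-1.3764  x^+=1.4198  v^+=0.8277  a^+=-0.2811
step 4: x_pred=1.7985  r=2.0415  x^+=2.4906  v^+=1.0220  a^+=2.7403
step 5: x_pred=3.3441  r=-2.5641  x^+=2.4749  v^+=1.9716  a^+=-1.0546
step 6: x_pred=3.3288  r=-2.4788  x^+=2.4885  v^+=1.0378  a^+=-4.7233
step 7: x_pred=2.4170  r=-2.8670  x^+=1.4451  v^+=-1.7941  a^+=-8.9664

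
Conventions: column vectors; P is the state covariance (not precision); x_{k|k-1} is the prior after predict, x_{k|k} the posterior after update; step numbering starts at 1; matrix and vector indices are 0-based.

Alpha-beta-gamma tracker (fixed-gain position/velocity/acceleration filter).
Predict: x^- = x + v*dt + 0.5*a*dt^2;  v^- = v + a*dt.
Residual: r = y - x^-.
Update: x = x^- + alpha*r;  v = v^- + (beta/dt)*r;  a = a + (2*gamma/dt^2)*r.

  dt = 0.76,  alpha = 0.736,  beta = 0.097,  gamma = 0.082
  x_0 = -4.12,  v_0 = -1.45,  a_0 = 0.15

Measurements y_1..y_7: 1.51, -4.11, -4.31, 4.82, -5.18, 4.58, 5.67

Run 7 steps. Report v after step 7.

v_post = 3.8953

step 1: x_pred=-5.1787  r=6.6887  x^+=-0.2558  v^+=-0.4823  a^+=2.0491
step 2: x_pred=-0.0306  r=-4.0794  x^+=-3.0330  v^+=0.5544  a^+=0.8909
step 3: x_pred=-2.3544  r=-1.9556  x^+=-3.7937  v^+=0.9818  a^+=0.3356
step 4: x_pred=-2.9506  r=7.7706  x^+=2.7686  v^+=2.2287  a^+=2.5419
step 5: x_pred=5.1965  r=-10.3765  x^+=-2.4406  v^+=2.8362  a^+=-0.4043
step 6: x_pred=-0.4019  r=4.9819  x^+=3.2648  v^+=3.1648  a^+=1.0102
step 7: x_pred=5.9618  r=-0.2918  x^+=5.7470  v^+=3.8953  a^+=0.9274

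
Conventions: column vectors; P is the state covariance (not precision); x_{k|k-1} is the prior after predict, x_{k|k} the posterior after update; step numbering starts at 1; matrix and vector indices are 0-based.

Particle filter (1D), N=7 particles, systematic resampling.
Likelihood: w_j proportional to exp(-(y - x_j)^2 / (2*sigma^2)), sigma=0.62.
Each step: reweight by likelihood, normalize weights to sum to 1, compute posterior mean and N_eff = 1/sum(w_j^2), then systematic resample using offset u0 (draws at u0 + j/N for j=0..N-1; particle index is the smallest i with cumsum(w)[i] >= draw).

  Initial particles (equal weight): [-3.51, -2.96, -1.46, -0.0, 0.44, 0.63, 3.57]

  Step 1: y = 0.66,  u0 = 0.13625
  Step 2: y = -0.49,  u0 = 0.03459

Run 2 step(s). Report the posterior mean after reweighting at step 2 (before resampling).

step 1: w=[0.0000, 0.0000, 0.0012, 0.2262, 0.3744, 0.3982, 0.0000]  mean=0.4139  Neff=2.8577  idx=[3, 4, 4, 4, 5, 5, 5]
step 2: w=[0.3192, 0.1416, 0.1416, 0.1416, 0.0853, 0.0853, 0.0853]  mean=0.3482  Neff=5.4382  idx=[0, 0, 1, 2, 3, 4, 5]

post_mean = 0.3482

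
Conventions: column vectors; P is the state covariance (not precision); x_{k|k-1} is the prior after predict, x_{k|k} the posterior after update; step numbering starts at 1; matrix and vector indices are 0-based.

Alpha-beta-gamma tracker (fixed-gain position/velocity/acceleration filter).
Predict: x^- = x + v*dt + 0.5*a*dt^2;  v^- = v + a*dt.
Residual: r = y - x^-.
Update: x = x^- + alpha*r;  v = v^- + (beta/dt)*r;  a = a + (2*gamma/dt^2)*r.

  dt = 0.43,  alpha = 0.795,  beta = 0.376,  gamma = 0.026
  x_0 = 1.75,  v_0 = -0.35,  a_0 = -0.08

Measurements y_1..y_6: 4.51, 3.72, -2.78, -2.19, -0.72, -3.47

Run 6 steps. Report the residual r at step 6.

resid = -1.2258

step 1: x_pred=1.5921  r=2.9179  x^+=3.9118  v^+=2.1671  a^+=0.7406
step 2: x_pred=4.9121  r=-1.1921  x^+=3.9644  v^+=1.4431  a^+=0.4053
step 3: x_pred=4.6224  r=-7.4024  x^+=-1.2625  v^+=-4.8554  a^+=-1.6765
step 4: x_pred=-3.5053  r=1.3153  x^+=-2.4596  v^+=-4.4261  a^+=-1.3065
step 5: x_pred=-4.4837  r=3.7637  x^+=-1.4916  v^+=-1.6969  a^+=-0.2481
step 6: x_pred=-2.2442  r=-1.2258  x^+=-3.2187  v^+=-2.8755  a^+=-0.5928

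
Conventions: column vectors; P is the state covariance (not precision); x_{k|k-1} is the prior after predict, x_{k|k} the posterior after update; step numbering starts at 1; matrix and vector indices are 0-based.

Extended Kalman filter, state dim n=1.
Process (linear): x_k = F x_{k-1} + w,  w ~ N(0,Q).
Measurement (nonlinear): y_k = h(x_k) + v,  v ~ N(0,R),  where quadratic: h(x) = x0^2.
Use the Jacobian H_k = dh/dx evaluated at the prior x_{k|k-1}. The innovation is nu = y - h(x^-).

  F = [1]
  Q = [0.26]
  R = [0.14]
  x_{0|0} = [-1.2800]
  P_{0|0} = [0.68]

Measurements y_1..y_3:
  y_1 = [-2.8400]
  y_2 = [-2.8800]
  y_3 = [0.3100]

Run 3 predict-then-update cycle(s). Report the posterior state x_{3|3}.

step 1: x^-=[-1.2800]  P^-=[0.9400]  H_jac=[-2.5600]  S=[6.3004]  K=[-0.3819]  nu=[-4.4784]  x^+=[0.4305]  P^+=[0.0209]
step 2: x^-=[0.4305]  P^-=[0.2809]  H_jac=[0.8610]  S=[0.3482]  K=[0.6945]  nu=[-3.0653]  x^+=[-1.6984]  P^+=[0.1129]
step 3: x^-=[-1.6984]  P^-=[0.3729]  H_jac=[-3.3967]  S=[4.4428]  K=[-0.2851]  nu=[-2.5745]  x^+=[-0.9643]  P^+=[0.0118]

x_post = [-0.9643]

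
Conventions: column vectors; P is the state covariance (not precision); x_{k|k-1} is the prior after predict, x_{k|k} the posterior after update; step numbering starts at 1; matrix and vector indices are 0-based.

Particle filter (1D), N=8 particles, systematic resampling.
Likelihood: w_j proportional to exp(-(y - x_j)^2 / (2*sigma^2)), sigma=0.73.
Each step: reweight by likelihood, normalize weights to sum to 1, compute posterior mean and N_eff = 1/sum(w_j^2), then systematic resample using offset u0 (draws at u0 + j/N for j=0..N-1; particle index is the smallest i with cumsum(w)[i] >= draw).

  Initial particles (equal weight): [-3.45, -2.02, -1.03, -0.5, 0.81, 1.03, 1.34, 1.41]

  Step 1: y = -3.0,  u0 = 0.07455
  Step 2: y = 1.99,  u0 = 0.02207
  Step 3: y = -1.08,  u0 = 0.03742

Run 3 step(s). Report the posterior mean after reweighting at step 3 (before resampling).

post_mean = -2.0200

step 1: w=[0.6552, 0.3218, 0.0208, 0.0022, 0.0000, 0.0000, 0.0000, 0.0000]  mean=-2.9330  Neff=1.8752  idx=[0, 0, 0, 0, 0, 1, 1, 1]
step 2: w=[0.0000, 0.0000, 0.0000, 0.0000, 0.0000, 0.3333, 0.3333, 0.3333]  mean=-2.0200  Neff=3.0000  idx=[5, 5, 5, 6, 6, 6, 7, 7]
step 3: w=[0.1250, 0.1250, 0.1250, 0.1250, 0.1250, 0.1250, 0.1250, 0.1250]  mean=-2.0200  Neff=8.0000  idx=[0, 1, 2, 3, 4, 5, 6, 7]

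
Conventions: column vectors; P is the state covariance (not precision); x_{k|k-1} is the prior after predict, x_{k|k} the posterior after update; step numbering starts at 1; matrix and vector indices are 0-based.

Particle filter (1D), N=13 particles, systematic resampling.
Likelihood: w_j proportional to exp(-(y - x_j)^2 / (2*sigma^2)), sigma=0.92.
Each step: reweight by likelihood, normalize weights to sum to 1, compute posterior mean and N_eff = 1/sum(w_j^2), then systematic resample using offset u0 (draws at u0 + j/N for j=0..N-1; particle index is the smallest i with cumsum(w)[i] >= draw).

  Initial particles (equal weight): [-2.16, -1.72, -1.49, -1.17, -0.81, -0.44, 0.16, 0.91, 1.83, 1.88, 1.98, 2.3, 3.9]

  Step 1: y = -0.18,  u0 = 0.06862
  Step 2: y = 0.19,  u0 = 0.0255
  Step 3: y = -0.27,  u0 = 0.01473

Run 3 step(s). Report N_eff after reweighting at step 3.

N_eff = 12.4098

step 1: w=[0.0209, 0.0523, 0.0770, 0.1189, 0.1678, 0.2039, 0.1982, 0.1052, 0.0195, 0.0173, 0.0135, 0.0056, 0.0000]  mean=-0.3793  Neff=6.9359  idx=[1, 2, 3, 4, 4, 5, 5, 5, 6, 6, 6, 7, 10]
step 2: w=[0.0145, 0.0236, 0.0419, 0.0692, 0.0692, 0.0988, 0.0988, 0.0988, 0.1248, 0.1248, 0.1248, 0.0920, 0.0188]  mean=-0.1707  Neff=10.3155  idx=[1, 3, 4, 5, 6, 6, 7, 8, 9, 9, 10, 10, 11]
step 3: w=[0.0379, 0.0769, 0.0769, 0.0898, 0.0898, 0.0898, 0.0898, 0.0819, 0.0819, 0.0819, 0.0819, 0.0819, 0.0401]  mean=-0.2370  Neff=12.4098  idx=[0, 1, 2, 3, 4, 5, 6, 7, 7, 8, 9, 10, 11]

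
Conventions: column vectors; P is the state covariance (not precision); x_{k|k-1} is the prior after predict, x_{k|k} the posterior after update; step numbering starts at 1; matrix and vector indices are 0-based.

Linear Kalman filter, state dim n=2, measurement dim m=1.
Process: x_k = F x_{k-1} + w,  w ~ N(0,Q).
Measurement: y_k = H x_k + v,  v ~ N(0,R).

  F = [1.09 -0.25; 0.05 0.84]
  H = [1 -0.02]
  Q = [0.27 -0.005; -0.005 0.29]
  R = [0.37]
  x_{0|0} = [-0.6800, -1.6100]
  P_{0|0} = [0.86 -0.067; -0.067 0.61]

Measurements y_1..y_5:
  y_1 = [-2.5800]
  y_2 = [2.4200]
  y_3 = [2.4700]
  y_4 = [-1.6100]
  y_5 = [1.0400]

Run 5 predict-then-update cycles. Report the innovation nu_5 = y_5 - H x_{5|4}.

innov = [0.9877]

step 1: x^-=[-0.3387, -1.3864]  P^-=[1.3664 -0.1467; -0.1467 0.7169]  S=[1.7426]  K=[0.7858; -0.0924]  nu=[-2.2690]  x^+=[-2.1217, -1.1767]  P^+=[0.2904 -0.0202; -0.0202 0.7020]
step 2: x^-=[-2.0185, -1.0945]  P^-=[0.6698 -0.1548; -0.1548 0.7844]  S=[1.0463]  K=[0.6431; -0.1630]  nu=[4.4167]  x^+=[0.8219, -1.8142]  P^+=[0.2371 -0.0452; -0.0452 0.7566]
step 3: x^-=[1.3494, -1.4828]  P^-=[0.6235 -0.1918; -0.1918 0.8207]  S=[1.0015]  K=[0.6264; -0.2078]  nu=[1.0909]  x^+=[2.0328, -1.7096]  P^+=[0.2305 -0.0614; -0.0614 0.7774]
step 4: x^-=[2.6431, -1.3344]  P^-=[0.6259 -0.2111; -0.2111 0.8340]  S=[1.0047]  K=[0.6272; -0.2267]  nu=[-4.2798]  x^+=[-0.0412, -0.3641]  P^+=[0.2307 -0.0682; -0.0682 0.7823]
step 5: x^-=[0.0461, -0.3079]  P^-=[0.6302 -0.2183; -0.2183 0.8368]  S=[1.0092]  K=[0.6287; -0.2329]  nu=[0.9877]  x^+=[0.6671, -0.5380]  P^+=[0.2312 -0.0705; -0.0705 0.7821]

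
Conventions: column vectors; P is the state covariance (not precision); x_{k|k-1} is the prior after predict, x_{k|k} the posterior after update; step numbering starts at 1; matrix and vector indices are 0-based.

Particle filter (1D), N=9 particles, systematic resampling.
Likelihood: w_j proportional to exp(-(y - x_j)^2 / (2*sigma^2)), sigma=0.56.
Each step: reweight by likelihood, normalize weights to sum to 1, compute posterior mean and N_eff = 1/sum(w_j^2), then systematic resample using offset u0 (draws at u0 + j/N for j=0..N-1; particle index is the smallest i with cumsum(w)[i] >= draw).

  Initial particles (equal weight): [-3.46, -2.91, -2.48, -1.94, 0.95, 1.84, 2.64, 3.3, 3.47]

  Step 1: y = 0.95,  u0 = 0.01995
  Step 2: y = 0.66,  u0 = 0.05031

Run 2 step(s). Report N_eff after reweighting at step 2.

step 1: w=[0.0000, 0.0000, 0.0000, 0.0000, 0.7731, 0.2186, 0.0081, 0.0001, 0.0000]  mean=1.1587  Neff=1.5492  idx=[4, 4, 4, 4, 4, 4, 4, 5, 5]
step 2: w=[0.1380, 0.1380, 0.1380, 0.1380, 0.1380, 0.1380, 0.1380, 0.0171, 0.0171]  mean=0.9805  Neff=7.4726  idx=[0, 1, 1, 2, 3, 4, 5, 6, 6]

N_eff = 7.4726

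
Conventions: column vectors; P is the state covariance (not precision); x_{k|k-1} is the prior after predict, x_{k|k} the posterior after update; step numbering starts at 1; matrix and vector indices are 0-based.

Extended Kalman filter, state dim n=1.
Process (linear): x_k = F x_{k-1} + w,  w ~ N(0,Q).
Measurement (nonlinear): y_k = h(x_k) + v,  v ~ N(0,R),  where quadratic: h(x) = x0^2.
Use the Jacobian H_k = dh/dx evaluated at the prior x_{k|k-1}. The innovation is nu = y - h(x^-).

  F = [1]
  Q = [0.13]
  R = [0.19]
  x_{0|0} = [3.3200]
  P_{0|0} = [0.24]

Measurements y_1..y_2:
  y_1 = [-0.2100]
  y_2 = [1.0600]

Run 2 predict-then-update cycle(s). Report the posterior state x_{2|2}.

x_post = [1.2035]

step 1: x^-=[3.3200]  P^-=[0.3700]  H_jac=[6.6400]  S=[16.5032]  K=[0.1489]  nu=[-11.2324]  x^+=[1.6478]  P^+=[0.0043]
step 2: x^-=[1.6478]  P^-=[0.1343]  H_jac=[3.2957]  S=[1.6483]  K=[0.2684]  nu=[-1.6554]  x^+=[1.2035]  P^+=[0.0155]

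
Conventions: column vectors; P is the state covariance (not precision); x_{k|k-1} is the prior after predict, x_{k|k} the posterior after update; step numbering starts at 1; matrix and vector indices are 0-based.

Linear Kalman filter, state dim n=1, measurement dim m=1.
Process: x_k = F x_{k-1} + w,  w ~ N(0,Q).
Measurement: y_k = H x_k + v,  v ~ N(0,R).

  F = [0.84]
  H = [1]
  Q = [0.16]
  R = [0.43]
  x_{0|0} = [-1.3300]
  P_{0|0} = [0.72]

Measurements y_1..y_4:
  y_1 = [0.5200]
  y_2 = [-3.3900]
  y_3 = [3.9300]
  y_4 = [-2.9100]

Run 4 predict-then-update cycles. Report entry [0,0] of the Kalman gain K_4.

step 1: x^-=[-1.1172]  P^-=[0.6680]  S=[1.0980]  K=[0.6084]  nu=[1.6372]  x^+=[-0.1211]  P^+=[0.2616]
step 2: x^-=[-0.1018]  P^-=[0.3446]  S=[0.7746]  K=[0.4449]  nu=[-3.2882]  x^+=[-1.5646]  P^+=[0.1913]
step 3: x^-=[-1.3143]  P^-=[0.2950]  S=[0.7250]  K=[0.4069]  nu=[5.2443]  x^+=[0.8195]  P^+=[0.1750]
step 4: x^-=[0.6884]  P^-=[0.2834]  S=[0.7134]  K=[0.3973]  nu=[-3.5984]  x^+=[-0.7412]  P^+=[0.1708]

K[0,0] = 0.3973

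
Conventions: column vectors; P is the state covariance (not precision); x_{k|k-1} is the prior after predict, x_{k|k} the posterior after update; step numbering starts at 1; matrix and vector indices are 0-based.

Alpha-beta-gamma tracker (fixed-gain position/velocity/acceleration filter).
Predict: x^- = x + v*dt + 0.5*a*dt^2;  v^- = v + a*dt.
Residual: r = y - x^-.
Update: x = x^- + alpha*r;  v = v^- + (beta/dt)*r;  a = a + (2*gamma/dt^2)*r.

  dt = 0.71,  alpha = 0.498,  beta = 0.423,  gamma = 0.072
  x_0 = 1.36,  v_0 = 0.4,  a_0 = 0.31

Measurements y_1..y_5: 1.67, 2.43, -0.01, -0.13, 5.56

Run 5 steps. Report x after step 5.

x_post = 2.2857

step 1: x_pred=1.7221  r=-0.0521  x^+=1.6962  v^+=0.5890  a^+=0.2951
step 2: x_pred=2.1888  r=0.2412  x^+=2.3089  v^+=0.9423  a^+=0.3640
step 3: x_pred=3.0697  r=-3.0797  x^+=1.5360  v^+=-0.6341  a^+=-0.5157
step 4: x_pred=0.9558  r=-1.0858  x^+=0.4151  v^+=-1.6471  a^+=-0.8259
step 5: x_pred=-0.9625  r=6.5225  x^+=2.2857  v^+=1.6525  a^+=1.0373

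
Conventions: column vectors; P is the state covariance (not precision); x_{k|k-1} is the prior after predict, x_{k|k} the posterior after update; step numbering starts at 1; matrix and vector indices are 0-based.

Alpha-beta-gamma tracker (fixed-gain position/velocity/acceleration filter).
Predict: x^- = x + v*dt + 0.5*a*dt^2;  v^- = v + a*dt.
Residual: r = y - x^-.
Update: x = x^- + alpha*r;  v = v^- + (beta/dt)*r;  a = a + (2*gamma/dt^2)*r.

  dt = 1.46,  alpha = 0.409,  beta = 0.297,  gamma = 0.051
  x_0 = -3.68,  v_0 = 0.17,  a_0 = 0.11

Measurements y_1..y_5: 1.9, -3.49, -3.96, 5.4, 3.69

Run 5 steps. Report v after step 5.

step 1: x_pred=-3.3146  r=5.2146  x^+=-1.1818  v^+=1.3914  a^+=0.3595
step 2: x_pred=1.2328  r=-4.7228  x^+=-0.6988  v^+=0.9555  a^+=0.1335
step 3: x_pred=0.8386  r=-4.7986  x^+=-1.1240  v^+=0.1744  a^+=-0.0961
step 4: x_pred=-0.9719  r=6.3719  x^+=1.6342  v^+=1.3303  a^+=0.2088
step 5: x_pred=3.7990  r=-0.1090  x^+=3.7544  v^+=1.6130  a^+=0.2036

v_post = 1.6130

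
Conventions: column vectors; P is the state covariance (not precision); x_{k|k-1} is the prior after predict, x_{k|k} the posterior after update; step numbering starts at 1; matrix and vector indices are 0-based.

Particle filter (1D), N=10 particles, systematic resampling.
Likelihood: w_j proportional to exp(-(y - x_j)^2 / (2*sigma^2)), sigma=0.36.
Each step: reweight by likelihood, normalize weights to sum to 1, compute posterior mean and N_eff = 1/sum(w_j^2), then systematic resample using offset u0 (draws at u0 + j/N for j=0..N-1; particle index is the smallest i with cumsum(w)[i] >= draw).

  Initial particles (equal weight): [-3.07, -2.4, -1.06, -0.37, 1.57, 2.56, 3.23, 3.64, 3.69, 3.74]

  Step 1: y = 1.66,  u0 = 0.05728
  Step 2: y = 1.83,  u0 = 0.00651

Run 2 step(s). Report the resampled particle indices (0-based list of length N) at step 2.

resampled_idx = [0, 0, 1, 2, 3, 4, 5, 6, 7, 8]

step 1: w=[0.0000, 0.0000, 0.0000, 0.0000, 0.9566, 0.0434, 0.0001, 0.0000, 0.0000, 0.0000]  mean=1.6131  Neff=1.0906  idx=[4, 4, 4, 4, 4, 4, 4, 4, 4, 5]
step 2: w=[0.1091, 0.1091, 0.1091, 0.1091, 0.1091, 0.1091, 0.1091, 0.1091, 0.1091, 0.0181]  mean=1.5879  Neff=9.3067  idx=[0, 0, 1, 2, 3, 4, 5, 6, 7, 8]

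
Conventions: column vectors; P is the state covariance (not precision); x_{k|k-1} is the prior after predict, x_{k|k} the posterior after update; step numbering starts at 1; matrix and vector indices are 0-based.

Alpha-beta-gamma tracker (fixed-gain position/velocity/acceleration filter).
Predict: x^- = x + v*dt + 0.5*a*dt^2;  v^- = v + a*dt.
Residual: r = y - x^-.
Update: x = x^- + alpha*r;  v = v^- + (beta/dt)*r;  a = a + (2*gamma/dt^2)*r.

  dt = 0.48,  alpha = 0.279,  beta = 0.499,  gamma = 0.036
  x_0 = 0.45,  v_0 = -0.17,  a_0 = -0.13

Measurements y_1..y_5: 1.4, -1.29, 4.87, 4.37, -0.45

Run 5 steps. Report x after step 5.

step 1: x_pred=0.3534  r=1.0466  x^+=0.6454  v^+=0.8556  a^+=0.1971
step 2: x_pred=1.0788  r=-2.3688  x^+=0.4179  v^+=-1.5124  a^+=-0.5432
step 3: x_pred=-0.3706  r=5.2406  x^+=1.0915  v^+=3.6749  a^+=1.0945
step 4: x_pred=2.9816  r=1.3884  x^+=3.3689  v^+=5.6437  a^+=1.5284
step 5: x_pred=6.2540  r=-6.7040  x^+=4.3836  v^+=-0.5920  a^+=-0.5666

x_post = 4.3836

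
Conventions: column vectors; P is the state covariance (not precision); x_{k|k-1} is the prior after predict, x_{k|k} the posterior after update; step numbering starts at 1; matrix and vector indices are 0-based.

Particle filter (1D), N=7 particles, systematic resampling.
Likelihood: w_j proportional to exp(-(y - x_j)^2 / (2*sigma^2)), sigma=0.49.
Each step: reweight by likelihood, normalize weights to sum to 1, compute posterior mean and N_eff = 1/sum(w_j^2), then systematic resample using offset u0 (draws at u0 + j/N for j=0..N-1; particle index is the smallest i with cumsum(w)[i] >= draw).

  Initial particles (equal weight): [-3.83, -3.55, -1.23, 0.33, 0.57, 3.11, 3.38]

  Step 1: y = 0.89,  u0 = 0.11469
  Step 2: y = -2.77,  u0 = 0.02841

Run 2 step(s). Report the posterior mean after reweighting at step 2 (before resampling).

post_mean = 0.3518

step 1: w=[0.0000, 0.0000, 0.0001, 0.3917, 0.6082, 0.0000, 0.0000]  mean=0.4759  Neff=1.9109  idx=[3, 3, 4, 4, 4, 4, 4]
step 2: w=[0.4545, 0.4545, 0.0182, 0.0182, 0.0182, 0.0182, 0.0182]  mean=0.3518  Neff=2.4104  idx=[0, 0, 0, 1, 1, 1, 1]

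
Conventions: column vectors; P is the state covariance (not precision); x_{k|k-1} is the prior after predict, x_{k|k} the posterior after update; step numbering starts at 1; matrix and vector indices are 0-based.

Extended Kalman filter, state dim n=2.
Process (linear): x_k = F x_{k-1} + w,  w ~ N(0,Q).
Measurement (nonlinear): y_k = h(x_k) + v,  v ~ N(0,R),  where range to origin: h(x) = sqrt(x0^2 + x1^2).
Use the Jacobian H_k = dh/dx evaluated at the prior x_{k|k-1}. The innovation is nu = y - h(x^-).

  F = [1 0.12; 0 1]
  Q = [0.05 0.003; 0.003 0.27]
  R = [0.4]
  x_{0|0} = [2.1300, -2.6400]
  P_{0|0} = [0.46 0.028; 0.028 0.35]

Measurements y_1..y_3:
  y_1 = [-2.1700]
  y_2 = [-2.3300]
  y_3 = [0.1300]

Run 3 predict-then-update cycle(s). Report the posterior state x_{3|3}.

step 1: x^-=[1.8132, -2.6400]  P^-=[0.5218 0.0730; 0.0730 0.6200]  H_jac=[0.5661 -0.8243]  S=[0.9204]  K=[0.2556; -0.5104]  nu=[-5.3727]  x^+=[0.4401, 0.1021]  P^+=[0.4616 0.1931; 0.1931 0.3803]
step 2: x^-=[0.4524, 0.1021]  P^-=[0.5635 0.2417; 0.2417 0.6503]  H_jac=[0.9755 0.2202]  S=[1.0715]  K=[0.5626; 0.3536]  nu=[-2.7937]  x^+=[-1.1195, -0.8859]  P^+=[0.2243 0.0285; 0.0285 0.5163]
step 3: x^-=[-1.2258, -0.8859]  P^-=[0.2886 0.0934; 0.0934 0.7863]  H_jac=[-0.8105 -0.5858]  S=[0.9480]  K=[-0.3044; -0.5657]  nu=[-1.3824]  x^+=[-0.8049, -0.1039]  P^+=[0.2007 -0.0698; -0.0698 0.4829]

x_post = [-0.8049, -0.1039]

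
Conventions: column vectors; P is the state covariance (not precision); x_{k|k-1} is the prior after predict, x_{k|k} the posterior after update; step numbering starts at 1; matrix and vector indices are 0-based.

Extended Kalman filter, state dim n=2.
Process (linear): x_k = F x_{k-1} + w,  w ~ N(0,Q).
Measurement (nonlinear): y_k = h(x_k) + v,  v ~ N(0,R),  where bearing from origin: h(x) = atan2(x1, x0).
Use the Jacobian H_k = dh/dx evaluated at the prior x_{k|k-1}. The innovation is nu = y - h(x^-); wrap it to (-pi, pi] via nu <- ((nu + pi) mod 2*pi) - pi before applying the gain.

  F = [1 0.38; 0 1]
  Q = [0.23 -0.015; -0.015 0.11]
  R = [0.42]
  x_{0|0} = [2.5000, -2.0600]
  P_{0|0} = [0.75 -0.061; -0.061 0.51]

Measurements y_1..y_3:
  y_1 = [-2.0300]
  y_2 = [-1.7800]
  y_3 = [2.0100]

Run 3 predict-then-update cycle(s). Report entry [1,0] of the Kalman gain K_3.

K[1,0] = 0.0350

step 1: x^-=[1.7172, -2.0600]  P^-=[1.0073 0.1178; 0.1178 0.6200]  H_jac=[0.2864 0.2388]  S=[0.5541]  K=[0.5714; 0.3280]  nu=[-1.1541]  x^+=[1.0577, -2.4386]  P^+=[0.8264 0.0139; 0.0139 0.5604]
step 2: x^-=[0.1310, -2.4386]  P^-=[1.1479 0.2119; 0.2119 0.6704]  H_jac=[0.4089 0.0220]  S=[0.6160]  K=[0.7694; 0.1645]  nu=[-0.2629]  x^+=[-0.0712, -2.4819]  P^+=[0.7831 0.1339; 0.1339 0.6537]
step 3: x^-=[-1.0143, -2.4819]  P^-=[1.2093 0.3673; 0.3673 0.7637]  H_jac=[0.3453 -0.1411]  S=[0.5436]  K=[0.6728; 0.0350]  nu=[-2.3144]  x^+=[-2.5714, -2.5629]  P^+=[0.9633 0.3545; 0.3545 0.7630]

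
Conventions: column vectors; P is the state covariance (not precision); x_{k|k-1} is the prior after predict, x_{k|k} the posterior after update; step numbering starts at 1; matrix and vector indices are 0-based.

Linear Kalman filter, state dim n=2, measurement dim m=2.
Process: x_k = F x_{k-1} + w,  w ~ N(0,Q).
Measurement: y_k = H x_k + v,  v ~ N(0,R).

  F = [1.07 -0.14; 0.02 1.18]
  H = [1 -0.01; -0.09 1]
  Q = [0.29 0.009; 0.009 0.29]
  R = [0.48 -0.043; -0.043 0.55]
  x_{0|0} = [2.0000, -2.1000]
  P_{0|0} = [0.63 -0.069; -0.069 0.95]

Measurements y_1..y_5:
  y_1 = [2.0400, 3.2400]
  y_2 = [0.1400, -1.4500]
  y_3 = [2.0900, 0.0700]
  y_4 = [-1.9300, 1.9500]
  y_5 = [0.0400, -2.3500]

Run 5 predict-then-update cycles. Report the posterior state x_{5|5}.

x_post = [-0.1601, -0.7446]

step 1: x^-=[2.4340, -2.4380]  P^-=[1.0506 -0.2214; -0.2214 1.6098]  S=[1.5352 -0.3752; -0.3752 2.2081]  K=[0.6790 -0.0277; 0.0268 0.7426]  nu=[-0.4184, 5.8971]  x^+=[1.9866, 1.9299]  P^+=[0.3270 -0.0150; -0.0150 0.4059]
step 2: x^-=[1.8555, 2.3171]  P^-=[0.6768 -0.0700; -0.0700 0.8546]  S=[1.1583 -0.1825; -0.1825 1.4227]  K=[0.5822 -0.0173; 0.0281 0.6087]  nu=[-1.6923, -3.6001]  x^+=[0.9326, 0.0780]  P^+=[0.2801 -0.0093; -0.0093 0.3328]
step 3: x^-=[0.9869, 0.1106]  P^-=[0.6200 -0.0518; -0.0518 0.7530]  S=[1.1011 -0.1581; -0.1581 1.3173]  K=[0.5615 -0.0142; 0.0293 0.5787]  nu=[1.1042, 0.0482]  x^+=[1.6062, 0.1708]  P^+=[0.2701 -0.0077; -0.0077 0.3163]
step 4: x^-=[1.6948, 0.2337]  P^-=[0.6077 -0.0471; -0.0471 0.7302]  S=[1.0887 -0.1522; -0.1522 1.2936]  K=[0.5568 -0.0132; 0.0298 0.5713]  nu=[-3.6224, 1.8688]  x^+=[-0.3468, 1.1932]  P^+=[0.2677 -0.0071; -0.0071 0.3123]
step 5: x^-=[-0.5381, 1.4010]  P^-=[0.6048 -0.0458; -0.0458 0.7246]  S=[1.0858 -0.1505; -0.1505 1.2877]  K=[0.5556 -0.0129; 0.0301 0.5694]  nu=[0.5921, -3.7994]  x^+=[-0.1601, -0.7446]  P^+=[0.2672 -0.0069; -0.0069 0.3112]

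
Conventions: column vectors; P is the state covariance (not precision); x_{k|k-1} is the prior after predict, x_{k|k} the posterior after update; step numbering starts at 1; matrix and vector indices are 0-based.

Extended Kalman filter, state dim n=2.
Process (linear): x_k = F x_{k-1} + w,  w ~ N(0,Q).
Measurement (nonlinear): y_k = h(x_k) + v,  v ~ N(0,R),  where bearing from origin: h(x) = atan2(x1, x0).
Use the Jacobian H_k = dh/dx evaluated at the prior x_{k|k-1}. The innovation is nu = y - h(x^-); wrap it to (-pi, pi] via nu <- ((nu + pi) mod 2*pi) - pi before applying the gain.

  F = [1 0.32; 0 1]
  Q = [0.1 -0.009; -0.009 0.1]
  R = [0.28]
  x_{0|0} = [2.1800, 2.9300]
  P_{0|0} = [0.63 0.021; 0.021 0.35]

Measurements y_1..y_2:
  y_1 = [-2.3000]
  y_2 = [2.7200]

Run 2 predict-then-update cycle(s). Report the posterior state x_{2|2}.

x_post = [4.6547, 2.8842]

step 1: x^-=[3.1176, 2.9300]  P^-=[0.7793 0.1240; 0.1240 0.4500]  H_jac=[-0.1601 0.1703]  S=[0.3063]  K=[-0.3383; 0.1854]  nu=[-3.0544]  x^+=[4.1510, 2.3636]  P^+=[0.7442 0.1432; 0.1432 0.4395]
step 2: x^-=[4.9074, 2.3636]  P^-=[0.9809 0.2748; 0.2748 0.5395]  H_jac=[-0.0797 0.1654]  S=[0.2937]  K=[-0.1113; 0.2292]  nu=[2.2712]  x^+=[4.6547, 2.8842]  P^+=[0.9772 0.2823; 0.2823 0.5240]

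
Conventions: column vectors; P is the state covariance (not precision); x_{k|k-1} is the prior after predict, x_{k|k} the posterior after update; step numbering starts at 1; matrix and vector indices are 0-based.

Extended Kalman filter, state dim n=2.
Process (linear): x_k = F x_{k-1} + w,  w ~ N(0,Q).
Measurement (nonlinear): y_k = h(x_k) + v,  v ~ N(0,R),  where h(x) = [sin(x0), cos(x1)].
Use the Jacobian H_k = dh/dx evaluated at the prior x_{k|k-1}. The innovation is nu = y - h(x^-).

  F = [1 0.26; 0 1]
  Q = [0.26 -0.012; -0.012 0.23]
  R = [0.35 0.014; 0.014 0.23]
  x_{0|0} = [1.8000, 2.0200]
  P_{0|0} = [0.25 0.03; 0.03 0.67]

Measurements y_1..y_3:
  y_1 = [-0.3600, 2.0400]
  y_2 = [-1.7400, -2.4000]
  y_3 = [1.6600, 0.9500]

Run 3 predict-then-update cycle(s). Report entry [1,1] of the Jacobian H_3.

H_jac[1,1] = 0.0035

step 1: x^-=[2.3252, 2.0200]  P^-=[0.5709 0.1922; 0.1922 0.9000]  H_jac=[-0.6849 0.0000; 0.0000 -0.9008]  S=[0.6178 0.1326; 0.1326 0.9603]  K=[-0.6123 -0.0958; -0.0329 -0.8397]  nu=[-1.0887, 2.4742]  x^+=[2.7549, -0.0218]  P^+=[0.3149 0.0340; 0.0340 0.2149]
step 2: x^-=[2.7492, -0.0218]  P^-=[0.6071 0.0778; 0.0778 0.4449]  H_jac=[-0.9240 0.0000; 0.0000 0.0218]  S=[0.8683 0.0124; 0.0124 0.2302]  K=[-0.6466 0.0423; -0.0835 0.0467]  nu=[-2.1224, -3.3998]  x^+=[3.9778, -0.0035]  P^+=[0.2443 0.0309; 0.0309 0.4385]
step 3: x^-=[3.9769, -0.0035]  P^-=[0.5500 0.1329; 0.1329 0.6685]  H_jac=[-0.6709 0.0000; 0.0000 0.0035]  S=[0.5976 0.0137; 0.0137 0.2300]  K=[-0.6184 0.0388; -0.1497 0.0190]  nu=[2.4015, -0.0500]  x^+=[2.4899, -0.3639]  P^+=[0.3218 0.0777; 0.0777 0.6551]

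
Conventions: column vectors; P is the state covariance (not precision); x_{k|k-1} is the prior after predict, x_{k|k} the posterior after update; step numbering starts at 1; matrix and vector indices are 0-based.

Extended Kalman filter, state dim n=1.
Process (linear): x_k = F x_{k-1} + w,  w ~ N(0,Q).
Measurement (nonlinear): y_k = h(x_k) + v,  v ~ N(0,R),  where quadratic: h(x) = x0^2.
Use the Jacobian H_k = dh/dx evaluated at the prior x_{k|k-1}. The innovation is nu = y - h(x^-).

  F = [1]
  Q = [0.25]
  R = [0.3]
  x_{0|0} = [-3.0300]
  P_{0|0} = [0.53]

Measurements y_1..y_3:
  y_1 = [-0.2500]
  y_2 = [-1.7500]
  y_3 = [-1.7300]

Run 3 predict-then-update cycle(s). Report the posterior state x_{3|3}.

x_post = [0.4683]

step 1: x^-=[-3.0300]  P^-=[0.7800]  H_jac=[-6.0600]  S=[28.9444]  K=[-0.1633]  nu=[-9.4309]  x^+=[-1.4899]  P^+=[0.0081]
step 2: x^-=[-1.4899]  P^-=[0.2581]  H_jac=[-2.9798]  S=[2.5915]  K=[-0.2967]  nu=[-3.9697]  x^+=[-0.3119]  P^+=[0.0299]
step 3: x^-=[-0.3119]  P^-=[0.2799]  H_jac=[-0.6237]  S=[0.4089]  K=[-0.4269]  nu=[-1.8273]  x^+=[0.4683]  P^+=[0.2053]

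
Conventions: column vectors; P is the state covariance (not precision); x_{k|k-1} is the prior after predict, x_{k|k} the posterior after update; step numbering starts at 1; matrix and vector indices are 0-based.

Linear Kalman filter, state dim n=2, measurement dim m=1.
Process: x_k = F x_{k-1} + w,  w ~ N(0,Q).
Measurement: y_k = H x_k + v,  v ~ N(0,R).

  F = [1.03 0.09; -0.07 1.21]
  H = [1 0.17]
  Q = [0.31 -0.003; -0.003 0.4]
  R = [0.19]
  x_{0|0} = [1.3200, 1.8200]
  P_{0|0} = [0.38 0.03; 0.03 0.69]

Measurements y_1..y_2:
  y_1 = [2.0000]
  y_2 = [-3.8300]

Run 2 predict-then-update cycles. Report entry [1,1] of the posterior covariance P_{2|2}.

step 1: x^-=[1.5234, 2.1098]  P^-=[0.7243 0.0819; 0.0819 1.4070]  S=[0.9828]  K=[0.7511; 0.3267]  nu=[0.1179]  x^+=[1.6120, 2.1483]  P^+=[0.1698 -0.1593; -0.1593 1.3021]
step 2: x^-=[1.8537, 2.4866]  P^-=[0.4711 -0.0709; -0.0709 2.3342]  S=[0.7045]  K=[0.6517; 0.4626]  nu=[-6.1064]  x^+=[-2.1256, -0.3380]  P^+=[0.1720 -0.2833; -0.2833 2.1835]

P_post[1,1] = 2.1835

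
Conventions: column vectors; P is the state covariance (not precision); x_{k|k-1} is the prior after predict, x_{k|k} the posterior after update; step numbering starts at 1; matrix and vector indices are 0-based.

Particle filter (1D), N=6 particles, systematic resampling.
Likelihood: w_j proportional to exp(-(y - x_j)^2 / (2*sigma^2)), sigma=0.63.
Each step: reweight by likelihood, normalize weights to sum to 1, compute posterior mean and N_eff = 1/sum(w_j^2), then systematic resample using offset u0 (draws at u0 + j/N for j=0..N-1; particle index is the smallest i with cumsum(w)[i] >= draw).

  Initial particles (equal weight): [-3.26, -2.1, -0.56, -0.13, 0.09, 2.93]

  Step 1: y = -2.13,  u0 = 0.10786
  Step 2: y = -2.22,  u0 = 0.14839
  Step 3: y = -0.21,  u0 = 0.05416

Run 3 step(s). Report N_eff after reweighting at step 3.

N_eff = 6.0000

step 1: w=[0.1598, 0.7976, 0.0358, 0.0052, 0.0016, 0.0000]  mean=-2.2166  Neff=1.5083  idx=[0, 1, 1, 1, 1, 1]
step 2: w=[0.0496, 0.1901, 0.1901, 0.1901, 0.1901, 0.1901]  mean=-2.1575  Neff=5.4608  idx=[1, 2, 3, 4, 5, 5]
step 3: w=[0.1667, 0.1667, 0.1667, 0.1667, 0.1667, 0.1667]  mean=-2.1000  Neff=6.0000  idx=[0, 1, 2, 3, 4, 5]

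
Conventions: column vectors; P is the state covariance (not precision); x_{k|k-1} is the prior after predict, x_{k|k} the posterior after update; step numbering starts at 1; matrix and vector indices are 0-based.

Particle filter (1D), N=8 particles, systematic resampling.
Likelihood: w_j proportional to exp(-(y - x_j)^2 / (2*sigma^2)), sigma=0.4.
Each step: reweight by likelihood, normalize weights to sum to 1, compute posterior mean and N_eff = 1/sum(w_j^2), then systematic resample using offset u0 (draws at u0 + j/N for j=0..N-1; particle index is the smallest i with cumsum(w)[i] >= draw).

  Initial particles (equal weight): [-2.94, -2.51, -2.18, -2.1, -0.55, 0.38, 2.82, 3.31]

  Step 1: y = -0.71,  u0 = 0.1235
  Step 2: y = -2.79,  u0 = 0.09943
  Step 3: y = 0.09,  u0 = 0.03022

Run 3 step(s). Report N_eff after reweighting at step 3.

N_eff = 8.0000

step 1: w=[0.0000, 0.0000, 0.0012, 0.0025, 0.9706, 0.0257, 0.0000, 0.0000]  mean=-0.5321  Neff=1.0608  idx=[4, 4, 4, 4, 4, 4, 4, 5]
step 2: w=[0.1429, 0.1429, 0.1429, 0.1429, 0.1429, 0.1429, 0.1429, 0.0000]  mean=-0.5500  Neff=7.0000  idx=[0, 1, 2, 3, 4, 5, 5, 6]
step 3: w=[0.1250, 0.1250, 0.1250, 0.1250, 0.1250, 0.1250, 0.1250, 0.1250]  mean=-0.5500  Neff=8.0000  idx=[0, 1, 2, 3, 4, 5, 6, 7]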